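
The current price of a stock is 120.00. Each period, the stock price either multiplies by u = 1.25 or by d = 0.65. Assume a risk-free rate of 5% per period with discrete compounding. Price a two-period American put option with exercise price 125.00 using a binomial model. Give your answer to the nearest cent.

Risk-neutral probability p = (1 + 0.05 − 0.65)/(1.25 − 0.65) = 0.4000/0.6000 = 0.6667
Terminal stock prices: S_uu = 187.5, S_ud = 97.5, S_dd = 50.7
Terminal payoffs (K − S): max(-62.5, 0) = 0, max(27.5, 0) = 27.5, max(74.3, 0) = 74.3
Node u (S = 150): continuation = 1/1.05·[0.6667·0.0000 + 0.3333·27.5000] = 8.7302; exercise value = 0.0000 ≤ continuation, so V_u = 8.7302
Node d (S = 78): continuation = 1/1.05·[0.6667·27.5000 + 0.3333·74.3000] = 41.0476; exercise value = 47.0000 > continuation, so V_d = 47.0000 (exercise)
Node 0 (S = 120): continuation = 1/1.05·[0.6667·8.7302 + 0.3333·47.0000] = 20.4636; exercise value = 5.0000 ≤ continuation, so V_0 = 20.4636

20.46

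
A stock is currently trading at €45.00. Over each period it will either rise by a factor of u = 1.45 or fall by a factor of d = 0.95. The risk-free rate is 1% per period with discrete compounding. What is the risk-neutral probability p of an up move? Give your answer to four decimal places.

Risk-neutral probability p = (1 + 0.01 − 0.95)/(1.45 − 0.95) = 0.0600/0.5000 = 0.1200

p = 0.1200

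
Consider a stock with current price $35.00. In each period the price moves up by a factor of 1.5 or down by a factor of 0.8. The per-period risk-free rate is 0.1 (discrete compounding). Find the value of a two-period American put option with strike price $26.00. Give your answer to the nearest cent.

Risk-neutral probability p = (1 + 0.1 − 0.8)/(1.5 − 0.8) = 0.3000/0.7000 = 0.4286
Terminal stock prices: S_uu = 78.75, S_ud = 42, S_dd = 22.4
Terminal payoffs (K − S): max(-52.75, 0) = 0, max(-16, 0) = 0, max(3.6, 0) = 3.6
Node u (S = 52.5): continuation = 1/1.1·[0.4286·0.0000 + 0.5714·0.0000] = 0.0000; exercise value = 0.0000 ≤ continuation, so V_u = 0.0000
Node d (S = 28): continuation = 1/1.1·[0.4286·0.0000 + 0.5714·3.6000] = 1.8701; exercise value = 0.0000 ≤ continuation, so V_d = 1.8701
Node 0 (S = 35): continuation = 1/1.1·[0.4286·0.0000 + 0.5714·1.8701] = 0.9715; exercise value = 0.0000 ≤ continuation, so V_0 = 0.9715

$0.97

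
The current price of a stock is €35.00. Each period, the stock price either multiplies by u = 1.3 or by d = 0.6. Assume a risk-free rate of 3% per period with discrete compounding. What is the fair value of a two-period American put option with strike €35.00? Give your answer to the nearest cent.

Risk-neutral probability p = (1 + 0.03 − 0.6)/(1.3 − 0.6) = 0.4300/0.7000 = 0.6143
Terminal stock prices: S_uu = 59.15, S_ud = 27.3, S_dd = 12.6
Terminal payoffs (K − S): max(-24.15, 0) = 0, max(7.7, 0) = 7.7, max(22.4, 0) = 22.4
Node u (S = 45.5): continuation = 1/1.03·[0.6143·0.0000 + 0.3857·7.7000] = 2.8835; exercise value = 0.0000 ≤ continuation, so V_u = 2.8835
Node d (S = 21): continuation = 1/1.03·[0.6143·7.7000 + 0.3857·22.4000] = 12.9806; exercise value = 14.0000 > continuation, so V_d = 14.0000 (exercise)
Node 0 (S = 35): continuation = 1/1.03·[0.6143·2.8835 + 0.3857·14.0000] = 6.9624; exercise value = 0.0000 ≤ continuation, so V_0 = 6.9624

€6.96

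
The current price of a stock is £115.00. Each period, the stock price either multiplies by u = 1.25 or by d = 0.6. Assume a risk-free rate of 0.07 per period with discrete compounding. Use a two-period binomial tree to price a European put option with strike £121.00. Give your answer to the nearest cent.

Risk-neutral probability p = (1 + 0.07 − 0.6)/(1.25 − 0.6) = 0.4700/0.6500 = 0.7231
Terminal stock prices: S_uu = 179.7, S_ud = 86.25, S_dd = 41.4
Terminal payoffs (K − S): max(-58.69, 0) = 0, max(34.75, 0) = 34.75, max(79.6, 0) = 79.6
Node u (S = 143.8): V_u = 1/1.07·[0.7231·0.0000 + 0.2769·34.7500] = 8.9935
Node d (S = 69): V_d = 1/1.07·[0.7231·34.7500 + 0.2769·79.6000] = 44.0841
Node 0 (S = 115): V_0 = 1/1.07·[0.7231·8.9935 + 0.2769·44.0841] = 17.4868

£17.49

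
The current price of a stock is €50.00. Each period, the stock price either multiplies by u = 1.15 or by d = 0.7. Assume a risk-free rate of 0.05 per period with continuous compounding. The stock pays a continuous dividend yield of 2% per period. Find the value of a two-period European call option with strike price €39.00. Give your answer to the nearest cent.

€13.68

Per-period risk-free factor R = e^0.05 = 1.0513; dividend-adjusted growth = e^(0.05−0.02) = 1.0305.
Risk-neutral probability p = (1.0305 − 0.7)/(1.15 − 0.7) = 0.3305/0.4500 = 0.7343
Terminal stock prices: S_uu = 66.12, S_ud = 40.25, S_dd = 24.5
Terminal payoffs (S − K): max(27.12, 0) = 27.12, max(1.25, 0) = 1.25, max(-14.5, 0) = 0
Node u (S = 57.5): V_u = e^(−0.05)·[0.7343·27.1250 + 0.2657·1.2500] = 19.2635
Node d (S = 35): V_d = e^(−0.05)·[0.7343·1.2500 + 0.2657·0.0000] = 0.8732
Node 0 (S = 50): V_0 = e^(−0.05)·[0.7343·19.2635 + 0.2657·0.8732] = 13.6767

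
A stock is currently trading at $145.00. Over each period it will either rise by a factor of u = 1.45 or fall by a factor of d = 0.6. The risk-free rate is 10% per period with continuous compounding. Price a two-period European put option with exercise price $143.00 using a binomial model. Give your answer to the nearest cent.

$18.89

Risk-neutral probability p = (e^0.1 − 0.6)/(1.45 − 0.6) = 0.5052/0.8500 = 0.5943
Terminal stock prices: S_uu = 304.9, S_ud = 126.1, S_dd = 52.2
Terminal payoffs (K − S): max(-161.9, 0) = 0, max(16.85, 0) = 16.85, max(90.8, 0) = 90.8
Node u (S = 210.2): V_u = e^(−0.1)·[0.5943·0.0000 + 0.4057·16.8500] = 6.1852
Node d (S = 87): V_d = e^(−0.1)·[0.5943·16.8500 + 0.4057·90.8000] = 42.3918
Node 0 (S = 145): V_0 = e^(−0.1)·[0.5943·6.1852 + 0.4057·42.3918] = 18.8872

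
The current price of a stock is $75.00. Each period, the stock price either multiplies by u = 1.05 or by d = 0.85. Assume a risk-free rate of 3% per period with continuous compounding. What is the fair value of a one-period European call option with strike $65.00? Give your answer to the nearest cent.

$12.04

Risk-neutral probability p = (e^0.03 − 0.85)/(1.05 − 0.85) = 0.1805/0.2000 = 0.9023
Terminal stock prices: S_u = 78.75, S_d = 63.75
Terminal payoffs (S − K): max(13.75, 0) = 13.75, max(-1.25, 0) = 0
Node 0 (S = 75): V_0 = e^(−0.03)·[0.9023·13.7500 + 0.0977·0.0000] = 12.0396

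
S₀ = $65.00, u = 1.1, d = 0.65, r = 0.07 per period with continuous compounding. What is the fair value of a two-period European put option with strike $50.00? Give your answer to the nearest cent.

Risk-neutral probability p = (e^0.07 − 0.65)/(1.1 − 0.65) = 0.4225/0.4500 = 0.9389
Terminal stock prices: S_uu = 78.65, S_ud = 46.48, S_dd = 27.46
Terminal payoffs (K − S): max(-28.65, 0) = 0, max(3.525, 0) = 3.525, max(22.54, 0) = 22.54
Node u (S = 71.5): V_u = e^(−0.07)·[0.9389·0.0000 + 0.0611·3.5250] = 0.2008
Node d (S = 42.25): V_d = e^(−0.07)·[0.9389·3.5250 + 0.0611·22.5375] = 4.3697
Node 0 (S = 65): V_0 = e^(−0.07)·[0.9389·0.2008 + 0.0611·4.3697] = 0.4247

$0.42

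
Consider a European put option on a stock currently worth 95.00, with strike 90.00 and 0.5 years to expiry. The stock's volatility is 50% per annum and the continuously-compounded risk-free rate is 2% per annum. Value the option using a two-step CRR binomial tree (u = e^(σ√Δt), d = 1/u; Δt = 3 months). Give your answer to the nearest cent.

9.78

CRR parameters: u = e^(σ√Δt) = e^(0.5·√0.25) = 1.2840, d = 1/u = 0.7788
Per-period rate: rΔt = 0.02·0.25 = 0.005, so R = e^0.005 = 1.0050
Risk-neutral probability p = (e^0.005 − 0.7788)/(1.2840 − 0.7788) = 0.2262/0.5052 = 0.4477
Terminal stock prices: S_uu = 156.6, S_ud = 95, S_dd = 57.62
Terminal payoffs (K − S): max(-66.63, 0) = 0, max(-5, 0) = 0, max(32.38, 0) = 32.38
Node u (S = 122): V_u = e^(−0.005)·[0.4477·0.0000 + 0.5523·0.0000] = 0.0000
Node d (S = 73.99): V_d = e^(−0.005)·[0.4477·0.0000 + 0.5523·32.3796] = 17.7926
Node 0 (S = 95): V_0 = e^(−0.005)·[0.4477·0.0000 + 0.5523·17.7926] = 9.7771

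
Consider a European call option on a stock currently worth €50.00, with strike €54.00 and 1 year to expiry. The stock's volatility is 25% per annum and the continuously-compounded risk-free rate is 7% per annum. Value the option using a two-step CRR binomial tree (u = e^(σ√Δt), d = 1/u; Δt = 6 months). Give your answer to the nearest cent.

CRR parameters: u = e^(σ√Δt) = e^(0.25·√0.5) = 1.1934, d = 1/u = 0.8380
Per-period rate: rΔt = 0.07·0.5 = 0.035, so R = e^0.035 = 1.0356
Risk-neutral probability p = (e^0.035 − 0.8380)/(1.1934 − 0.8380) = 0.1977/0.3554 = 0.5561
Terminal stock prices: S_uu = 71.21, S_ud = 50, S_dd = 35.11
Terminal payoffs (S − K): max(17.21, 0) = 17.21, max(-4, 0) = 0, max(-18.89, 0) = 0
Node u (S = 59.67): V_u = e^(−0.035)·[0.5561·17.2060 + 0.4439·0.0000] = 9.2399
Node d (S = 41.9): V_d = e^(−0.035)·[0.5561·0.0000 + 0.4439·0.0000] = 0.0000
Node 0 (S = 50): V_0 = e^(−0.035)·[0.5561·9.2399 + 0.4439·0.0000] = 4.9620

€4.96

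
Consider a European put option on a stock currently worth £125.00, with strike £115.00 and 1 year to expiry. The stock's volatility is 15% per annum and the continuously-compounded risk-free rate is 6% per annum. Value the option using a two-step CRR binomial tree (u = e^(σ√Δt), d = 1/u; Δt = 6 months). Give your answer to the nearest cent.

CRR parameters: u = e^(σ√Δt) = e^(0.15·√0.5) = 1.1119, d = 1/u = 0.8994
Per-period rate: rΔt = 0.06·0.5 = 0.03, so R = e^0.03 = 1.0305
Risk-neutral probability p = (e^0.03 − 0.8994)/(1.1119 − 0.8994) = 0.1311/0.2125 = 0.6168
Terminal stock prices: S_uu = 154.5, S_ud = 125, S_dd = 101.1
Terminal payoffs (K − S): max(-39.54, 0) = 0, max(-10, 0) = 0, max(13.89, 0) = 13.89
Node u (S = 139): V_u = e^(−0.03)·[0.6168·0.0000 + 0.3832·0.0000] = 0.0000
Node d (S = 112.4): V_d = e^(−0.03)·[0.6168·0.0000 + 0.3832·13.8928] = 5.1663
Node 0 (S = 125): V_0 = e^(−0.03)·[0.6168·0.0000 + 0.3832·5.1663] = 1.9212

£1.92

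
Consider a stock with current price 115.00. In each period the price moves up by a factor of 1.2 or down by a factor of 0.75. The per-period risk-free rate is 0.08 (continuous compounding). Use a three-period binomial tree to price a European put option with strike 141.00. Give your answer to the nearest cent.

14.36

Risk-neutral probability p = (e^0.08 − 0.75)/(1.2 − 0.75) = 0.3333/0.4500 = 0.7406
Terminal stock prices: S_uuu = 198.7, S_uud = 124.2, S_udd = 77.62, S_ddd = 48.52
Terminal payoffs (K − S): max(-57.72, 0) = 0, max(16.8, 0) = 16.8, max(63.38, 0) = 63.38, max(92.48, 0) = 92.48
Node uu (S = 165.6): V_uu = e^(−0.08)·[0.7406·0.0000 + 0.2594·16.8000] = 4.0223
Node ud (S = 103.5): V_ud = e^(−0.08)·[0.7406·16.8000 + 0.2594·63.3750] = 26.6594
Node dd (S = 64.69): V_dd = e^(−0.08)·[0.7406·63.3750 + 0.2594·92.4844] = 65.4719
Node u (S = 138): V_u = e^(−0.08)·[0.7406·4.0223 + 0.2594·26.6594] = 9.1328
Node d (S = 86.25): V_d = e^(−0.08)·[0.7406·26.6594 + 0.2594·65.4719] = 33.9023
Node 0 (S = 115): V_0 = e^(−0.08)·[0.7406·9.1328 + 0.2594·33.9023] = 14.3610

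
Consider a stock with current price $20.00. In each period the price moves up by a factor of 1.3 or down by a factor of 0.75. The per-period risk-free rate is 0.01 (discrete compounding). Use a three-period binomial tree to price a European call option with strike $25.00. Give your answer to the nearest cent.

$2.06

Risk-neutral probability p = (1 + 0.01 − 0.75)/(1.3 − 0.75) = 0.2600/0.5500 = 0.4727
Terminal stock prices: S_uuu = 43.94, S_uud = 25.35, S_udd = 14.62, S_ddd = 8.438
Terminal payoffs (S − K): max(18.94, 0) = 18.94, max(0.35, 0) = 0.35, max(-10.38, 0) = 0, max(-16.56, 0) = 0
Node uu (S = 33.8): V_uu = 1/1.01·[0.4727·18.9400 + 0.5273·0.3500] = 9.0475
Node ud (S = 19.5): V_ud = 1/1.01·[0.4727·0.3500 + 0.5273·0.0000] = 0.1638
Node dd (S = 11.25): V_dd = 1/1.01·[0.4727·0.0000 + 0.5273·0.0000] = 0.0000
Node u (S = 26): V_u = 1/1.01·[0.4727·9.0475 + 0.5273·0.1638] = 4.3202
Node d (S = 15): V_d = 1/1.01·[0.4727·0.1638 + 0.5273·0.0000] = 0.0767
Node 0 (S = 20): V_0 = 1/1.01·[0.4727·4.3202 + 0.5273·0.0767] = 2.0621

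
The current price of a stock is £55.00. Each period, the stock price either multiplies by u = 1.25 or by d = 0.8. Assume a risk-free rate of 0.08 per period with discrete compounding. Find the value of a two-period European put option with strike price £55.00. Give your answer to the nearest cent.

Risk-neutral probability p = (1 + 0.08 − 0.8)/(1.25 − 0.8) = 0.2800/0.4500 = 0.6222
Terminal stock prices: S_uu = 85.94, S_ud = 55, S_dd = 35.2
Terminal payoffs (K − S): max(-30.94, 0) = 0, max(0, 0) = 0, max(19.8, 0) = 19.8
Node u (S = 68.75): V_u = 1/1.08·[0.6222·0.0000 + 0.3778·0.0000] = 0.0000
Node d (S = 44): V_d = 1/1.08·[0.6222·0.0000 + 0.3778·19.8000] = 6.9259
Node 0 (S = 55): V_0 = 1/1.08·[0.6222·0.0000 + 0.3778·6.9259] = 2.4226

£2.42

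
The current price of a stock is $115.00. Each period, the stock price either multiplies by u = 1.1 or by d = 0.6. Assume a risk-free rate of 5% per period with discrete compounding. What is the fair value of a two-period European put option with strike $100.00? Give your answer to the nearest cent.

Risk-neutral probability p = (1 + 0.05 − 0.6)/(1.1 − 0.6) = 0.4500/0.5000 = 0.9000
Terminal stock prices: S_uu = 139.2, S_ud = 75.9, S_dd = 41.4
Terminal payoffs (K − S): max(-39.15, 0) = 0, max(24.1, 0) = 24.1, max(58.6, 0) = 58.6
Node u (S = 126.5): V_u = 1/1.05·[0.9000·0.0000 + 0.1000·24.1000] = 2.2952
Node d (S = 69): V_d = 1/1.05·[0.9000·24.1000 + 0.1000·58.6000] = 26.2381
Node 0 (S = 115): V_0 = 1/1.05·[0.9000·2.2952 + 0.1000·26.2381] = 4.4662

$4.47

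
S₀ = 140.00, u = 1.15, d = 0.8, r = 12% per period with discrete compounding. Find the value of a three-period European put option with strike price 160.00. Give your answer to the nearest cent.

2.67

Risk-neutral probability p = (1 + 0.12 − 0.8)/(1.15 − 0.8) = 0.3200/0.3500 = 0.9143
Terminal stock prices: S_uuu = 212.9, S_uud = 148.1, S_udd = 103, S_ddd = 71.68
Terminal payoffs (K − S): max(-52.92, 0) = 0, max(11.88, 0) = 11.88, max(56.96, 0) = 56.96, max(88.32, 0) = 88.32
Node uu (S = 185.1): V_uu = 1/1.12·[0.9143·0.0000 + 0.0857·11.8800] = 0.9092
Node ud (S = 128.8): V_ud = 1/1.12·[0.9143·11.8800 + 0.0857·56.9600] = 14.0571
Node dd (S = 89.6): V_dd = 1/1.12·[0.9143·56.9600 + 0.0857·88.3200] = 53.2571
Node u (S = 161): V_u = 1/1.12·[0.9143·0.9092 + 0.0857·14.0571] = 1.8180
Node d (S = 112): V_d = 1/1.12·[0.9143·14.0571 + 0.0857·53.2571] = 15.5510
Node 0 (S = 140): V_0 = 1/1.12·[0.9143·1.8180 + 0.0857·15.5510] = 2.6742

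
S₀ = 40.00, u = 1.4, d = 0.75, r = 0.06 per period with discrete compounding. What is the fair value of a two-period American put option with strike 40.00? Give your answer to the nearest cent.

4.93

Risk-neutral probability p = (1 + 0.06 − 0.75)/(1.4 − 0.75) = 0.3100/0.6500 = 0.4769
Terminal stock prices: S_uu = 78.4, S_ud = 42, S_dd = 22.5
Terminal payoffs (K − S): max(-38.4, 0) = 0, max(-2, 0) = 0, max(17.5, 0) = 17.5
Node u (S = 56): continuation = 1/1.06·[0.4769·0.0000 + 0.5231·0.0000] = 0.0000; exercise value = 0.0000 ≤ continuation, so V_u = 0.0000
Node d (S = 30): continuation = 1/1.06·[0.4769·0.0000 + 0.5231·17.5000] = 8.6357; exercise value = 10.0000 > continuation, so V_d = 10.0000 (exercise)
Node 0 (S = 40): continuation = 1/1.06·[0.4769·0.0000 + 0.5231·10.0000] = 4.9347; exercise value = 0.0000 ≤ continuation, so V_0 = 4.9347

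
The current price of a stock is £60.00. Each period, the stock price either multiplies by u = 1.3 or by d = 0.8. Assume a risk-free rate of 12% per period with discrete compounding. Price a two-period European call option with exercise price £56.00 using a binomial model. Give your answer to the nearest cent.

£17.18

Risk-neutral probability p = (1 + 0.12 − 0.8)/(1.3 − 0.8) = 0.3200/0.5000 = 0.6400
Terminal stock prices: S_uu = 101.4, S_ud = 62.4, S_dd = 38.4
Terminal payoffs (S − K): max(45.4, 0) = 45.4, max(6.4, 0) = 6.4, max(-17.6, 0) = 0
Node u (S = 78): V_u = 1/1.12·[0.6400·45.4000 + 0.3600·6.4000] = 28.0000
Node d (S = 48): V_d = 1/1.12·[0.6400·6.4000 + 0.3600·0.0000] = 3.6571
Node 0 (S = 60): V_0 = 1/1.12·[0.6400·28.0000 + 0.3600·3.6571] = 17.1755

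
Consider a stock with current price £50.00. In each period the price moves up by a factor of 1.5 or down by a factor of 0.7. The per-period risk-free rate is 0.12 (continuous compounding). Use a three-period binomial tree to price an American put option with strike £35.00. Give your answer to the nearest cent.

Risk-neutral probability p = (e^0.12 − 0.7)/(1.5 − 0.7) = 0.4275/0.8000 = 0.5344
Terminal stock prices: S_uuu = 168.8, S_uud = 78.75, S_udd = 36.75, S_ddd = 17.15
Terminal payoffs (K − S): max(-133.8, 0) = 0, max(-43.75, 0) = 0, max(-1.75, 0) = 0, max(17.85, 0) = 17.85
Node uu (S = 112.5): continuation = e^(−0.12)·[0.5344·0.0000 + 0.4656·0.0000] = 0.0000; exercise value = 0.0000 ≤ continuation, so V_uu = 0.0000
Node ud (S = 52.5): continuation = e^(−0.12)·[0.5344·0.0000 + 0.4656·0.0000] = 0.0000; exercise value = 0.0000 ≤ continuation, so V_ud = 0.0000
Node dd (S = 24.5): continuation = e^(−0.12)·[0.5344·0.0000 + 0.4656·17.8500] = 7.3716; exercise value = 10.5000 > continuation, so V_dd = 10.5000 (exercise)
Node u (S = 75): continuation = e^(−0.12)·[0.5344·0.0000 + 0.4656·0.0000] = 0.0000; exercise value = 0.0000 ≤ continuation, so V_u = 0.0000
Node d (S = 35): continuation = e^(−0.12)·[0.5344·0.0000 + 0.4656·10.5000] = 4.3362; exercise value = 0.0000 ≤ continuation, so V_d = 4.3362
Node 0 (S = 50): continuation = e^(−0.12)·[0.5344·0.0000 + 0.4656·4.3362] = 1.7908; exercise value = 0.0000 ≤ continuation, so V_0 = 1.7908

£1.79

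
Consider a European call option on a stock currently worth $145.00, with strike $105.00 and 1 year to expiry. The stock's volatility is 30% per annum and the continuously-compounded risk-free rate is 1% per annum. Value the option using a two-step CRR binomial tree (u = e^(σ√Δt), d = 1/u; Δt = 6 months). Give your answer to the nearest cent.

CRR parameters: u = e^(σ√Δt) = e^(0.3·√0.5) = 1.2363, d = 1/u = 0.8089
Per-period rate: rΔt = 0.01·0.5 = 0.005, so R = e^0.005 = 1.0050
Risk-neutral probability p = (e^0.005 − 0.8089)/(1.2363 − 0.8089) = 0.1962/0.4275 = 0.4589
Terminal stock prices: S_uu = 221.6, S_ud = 145, S_dd = 94.87
Terminal payoffs (S − K): max(116.6, 0) = 116.6, max(40, 0) = 40, max(-10.13, 0) = 0
Node u (S = 179.3): V_u = e^(−0.005)·[0.4589·116.6274 + 0.5411·40.0000] = 74.7888
Node d (S = 117.3): V_d = e^(−0.005)·[0.4589·40.0000 + 0.5411·0.0000] = 18.2641
Node 0 (S = 145): V_0 = e^(−0.005)·[0.4589·74.7888 + 0.5411·18.2641] = 43.9823

$43.98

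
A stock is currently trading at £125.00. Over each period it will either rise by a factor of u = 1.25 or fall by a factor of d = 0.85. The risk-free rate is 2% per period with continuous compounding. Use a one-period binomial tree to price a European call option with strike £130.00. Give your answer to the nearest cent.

£10.95

Risk-neutral probability p = (e^0.02 − 0.85)/(1.25 − 0.85) = 0.1702/0.4000 = 0.4255
Terminal stock prices: S_u = 156.2, S_d = 106.2
Terminal payoffs (S − K): max(26.25, 0) = 26.25, max(-23.75, 0) = 0
Node 0 (S = 125): V_0 = e^(−0.02)·[0.4255·26.2500 + 0.5745·0.0000] = 10.9483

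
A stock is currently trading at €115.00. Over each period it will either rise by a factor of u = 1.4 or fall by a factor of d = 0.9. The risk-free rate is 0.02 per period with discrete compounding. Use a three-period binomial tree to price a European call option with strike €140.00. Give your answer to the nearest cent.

Risk-neutral probability p = (1 + 0.02 − 0.9)/(1.4 − 0.9) = 0.1200/0.5000 = 0.2400
Terminal stock prices: S_uuu = 315.6, S_uud = 202.9, S_udd = 130.4, S_ddd = 83.84
Terminal payoffs (S − K): max(175.6, 0) = 175.6, max(62.86, 0) = 62.86, max(-9.59, 0) = 0, max(-56.16, 0) = 0
Node uu (S = 225.4): V_uu = 1/1.02·[0.2400·175.5600 + 0.7600·62.8600] = 88.1451
Node ud (S = 144.9): V_ud = 1/1.02·[0.2400·62.8600 + 0.7600·0.0000] = 14.7906
Node dd (S = 93.15): V_dd = 1/1.02·[0.2400·0.0000 + 0.7600·0.0000] = 0.0000
Node u (S = 161): V_u = 1/1.02·[0.2400·88.1451 + 0.7600·14.7906] = 31.7605
Node d (S = 103.5): V_d = 1/1.02·[0.2400·14.7906 + 0.7600·0.0000] = 3.4801
Node 0 (S = 115): V_0 = 1/1.02·[0.2400·31.7605 + 0.7600·3.4801] = 10.0661

€10.07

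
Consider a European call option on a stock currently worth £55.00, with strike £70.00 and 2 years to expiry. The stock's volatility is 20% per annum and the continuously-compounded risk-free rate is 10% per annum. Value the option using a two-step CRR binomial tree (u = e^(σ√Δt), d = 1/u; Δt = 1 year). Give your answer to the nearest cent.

£4.99

CRR parameters: u = e^(σ√Δt) = e^(0.2·√1) = 1.2214, d = 1/u = 0.8187
Per-period rate: rΔt = 0.1·1 = 0.1, so R = e^0.1 = 1.1052
Risk-neutral probability p = (e^0.1 − 0.8187)/(1.2214 − 0.8187) = 0.2864/0.4027 = 0.7113
Terminal stock prices: S_uu = 82.05, S_ud = 55, S_dd = 36.87
Terminal payoffs (S − K): max(12.05, 0) = 12.05, max(-15, 0) = 0, max(-33.13, 0) = 0
Node u (S = 67.18): V_u = e^(−0.1)·[0.7113·12.0504 + 0.2887·0.0000] = 7.7563
Node d (S = 45.03): V_d = e^(−0.1)·[0.7113·0.0000 + 0.2887·0.0000] = 0.0000
Node 0 (S = 55): V_0 = e^(−0.1)·[0.7113·7.7563 + 0.2887·0.0000] = 4.9924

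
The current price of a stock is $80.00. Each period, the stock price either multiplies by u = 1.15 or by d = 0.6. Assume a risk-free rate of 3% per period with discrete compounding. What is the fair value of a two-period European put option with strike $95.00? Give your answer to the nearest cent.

$15.77

Risk-neutral probability p = (1 + 0.03 − 0.6)/(1.15 − 0.6) = 0.4300/0.5500 = 0.7818
Terminal stock prices: S_uu = 105.8, S_ud = 55.2, S_dd = 28.8
Terminal payoffs (K − S): max(-10.8, 0) = 0, max(39.8, 0) = 39.8, max(66.2, 0) = 66.2
Node u (S = 92): V_u = 1/1.03·[0.7818·0.0000 + 0.2182·39.8000] = 8.4307
Node d (S = 48): V_d = 1/1.03·[0.7818·39.8000 + 0.2182·66.2000] = 44.2330
Node 0 (S = 80): V_0 = 1/1.03·[0.7818·8.4307 + 0.2182·44.2330] = 15.7691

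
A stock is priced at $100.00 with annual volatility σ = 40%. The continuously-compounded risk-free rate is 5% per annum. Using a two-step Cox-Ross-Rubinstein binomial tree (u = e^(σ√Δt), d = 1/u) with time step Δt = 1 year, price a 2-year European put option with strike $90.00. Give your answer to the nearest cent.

CRR parameters: u = e^(σ√Δt) = e^(0.4·√1) = 1.4918, d = 1/u = 0.6703
Per-period rate: rΔt = 0.05·1 = 0.05, so R = e^0.05 = 1.0513
Risk-neutral probability p = (e^0.05 − 0.6703)/(1.4918 − 0.6703) = 0.3810/0.8215 = 0.4637
Terminal stock prices: S_uu = 222.6, S_ud = 100, S_dd = 44.93
Terminal payoffs (K − S): max(-132.6, 0) = 0, max(-10, 0) = 0, max(45.07, 0) = 45.07
Node u (S = 149.2): V_u = e^(−0.05)·[0.4637·0.0000 + 0.5363·0.0000] = 0.0000
Node d (S = 67.03): V_d = e^(−0.05)·[0.4637·0.0000 + 0.5363·45.0671] = 22.9897
Node 0 (S = 100): V_0 = e^(−0.05)·[0.4637·0.0000 + 0.5363·22.9897] = 11.7276

$11.73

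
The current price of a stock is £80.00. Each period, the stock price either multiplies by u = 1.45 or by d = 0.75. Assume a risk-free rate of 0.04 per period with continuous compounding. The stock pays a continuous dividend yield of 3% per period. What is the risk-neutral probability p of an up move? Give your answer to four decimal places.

Per-period risk-free factor R = e^0.04 = 1.0408; dividend-adjusted growth = e^(0.04−0.03) = 1.0101.
Risk-neutral probability p = (1.0101 − 0.75)/(1.45 − 0.75) = 0.2601/0.7000 = 0.3715

p = 0.3715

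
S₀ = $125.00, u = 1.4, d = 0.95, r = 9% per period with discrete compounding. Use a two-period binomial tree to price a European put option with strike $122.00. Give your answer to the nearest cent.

Risk-neutral probability p = (1 + 0.09 − 0.95)/(1.4 − 0.95) = 0.1400/0.4500 = 0.3111
Terminal stock prices: S_uu = 245, S_ud = 166.2, S_dd = 112.8
Terminal payoffs (K − S): max(-123, 0) = 0, max(-44.25, 0) = 0, max(9.188, 0) = 9.188
Node u (S = 175): V_u = 1/1.09·[0.3111·0.0000 + 0.6889·0.0000] = 0.0000
Node d (S = 118.8): V_d = 1/1.09·[0.3111·0.0000 + 0.6889·9.1875] = 5.8066
Node 0 (S = 125): V_0 = 1/1.09·[0.3111·0.0000 + 0.6889·5.8066] = 3.6698

$3.67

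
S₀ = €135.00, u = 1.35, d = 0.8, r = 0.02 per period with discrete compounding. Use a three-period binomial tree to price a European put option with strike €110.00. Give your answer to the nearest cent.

€8.32

Risk-neutral probability p = (1 + 0.02 − 0.8)/(1.35 − 0.8) = 0.2200/0.5500 = 0.4000
Terminal stock prices: S_uuu = 332.2, S_uud = 196.8, S_udd = 116.6, S_ddd = 69.12
Terminal payoffs (K − S): max(-222.2, 0) = 0, max(-86.83, 0) = 0, max(-6.64, 0) = 0, max(40.88, 0) = 40.88
Node uu (S = 246): V_uu = 1/1.02·[0.4000·0.0000 + 0.6000·0.0000] = 0.0000
Node ud (S = 145.8): V_ud = 1/1.02·[0.4000·0.0000 + 0.6000·0.0000] = 0.0000
Node dd (S = 86.4): V_dd = 1/1.02·[0.4000·0.0000 + 0.6000·40.8800] = 24.0471
Node u (S = 182.2): V_u = 1/1.02·[0.4000·0.0000 + 0.6000·0.0000] = 0.0000
Node d (S = 108): V_d = 1/1.02·[0.4000·0.0000 + 0.6000·24.0471] = 14.1453
Node 0 (S = 135): V_0 = 1/1.02·[0.4000·0.0000 + 0.6000·14.1453] = 8.3208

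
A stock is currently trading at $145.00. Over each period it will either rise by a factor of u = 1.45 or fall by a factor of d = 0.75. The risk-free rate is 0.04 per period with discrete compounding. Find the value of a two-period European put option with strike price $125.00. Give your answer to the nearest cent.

Risk-neutral probability p = (1 + 0.04 − 0.75)/(1.45 − 0.75) = 0.2900/0.7000 = 0.4143
Terminal stock prices: S_uu = 304.9, S_ud = 157.7, S_dd = 81.56
Terminal payoffs (K − S): max(-179.9, 0) = 0, max(-32.69, 0) = 0, max(43.44, 0) = 43.44
Node u (S = 210.2): V_u = 1/1.04·[0.4143·0.0000 + 0.5857·0.0000] = 0.0000
Node d (S = 108.8): V_d = 1/1.04·[0.4143·0.0000 + 0.5857·43.4375] = 24.4634
Node 0 (S = 145): V_0 = 1/1.04·[0.4143·0.0000 + 0.5857·24.4634] = 13.7775

$13.78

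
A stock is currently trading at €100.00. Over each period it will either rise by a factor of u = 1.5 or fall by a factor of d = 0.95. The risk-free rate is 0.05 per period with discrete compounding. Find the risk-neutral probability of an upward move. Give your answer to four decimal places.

p = 0.1818

Risk-neutral probability p = (1 + 0.05 − 0.95)/(1.5 − 0.95) = 0.1000/0.5500 = 0.1818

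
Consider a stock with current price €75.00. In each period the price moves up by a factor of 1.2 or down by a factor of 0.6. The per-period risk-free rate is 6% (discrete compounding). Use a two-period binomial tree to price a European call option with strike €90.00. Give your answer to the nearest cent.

€9.42

Risk-neutral probability p = (1 + 0.06 − 0.6)/(1.2 − 0.6) = 0.4600/0.6000 = 0.7667
Terminal stock prices: S_uu = 108, S_ud = 54, S_dd = 27
Terminal payoffs (S − K): max(18, 0) = 18, max(-36, 0) = 0, max(-63, 0) = 0
Node u (S = 90): V_u = 1/1.06·[0.7667·18.0000 + 0.2333·0.0000] = 13.0189
Node d (S = 45): V_d = 1/1.06·[0.7667·0.0000 + 0.2333·0.0000] = 0.0000
Node 0 (S = 75): V_0 = 1/1.06·[0.7667·13.0189 + 0.2333·0.0000] = 9.4162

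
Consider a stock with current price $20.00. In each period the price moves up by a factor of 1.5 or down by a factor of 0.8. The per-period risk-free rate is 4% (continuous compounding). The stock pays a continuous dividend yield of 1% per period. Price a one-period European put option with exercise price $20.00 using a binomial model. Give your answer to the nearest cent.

$2.58

Per-period risk-free factor R = e^0.04 = 1.0408; dividend-adjusted growth = e^(0.04−0.01) = 1.0305.
Risk-neutral probability p = (1.0305 − 0.8)/(1.5 − 0.8) = 0.2305/0.7000 = 0.3292
Terminal stock prices: S_u = 30, S_d = 16
Terminal payoffs (K − S): max(-10, 0) = 0, max(4, 0) = 4
Node 0 (S = 20): V_0 = e^(−0.04)·[0.3292·0.0000 + 0.6708·4.0000] = 2.5779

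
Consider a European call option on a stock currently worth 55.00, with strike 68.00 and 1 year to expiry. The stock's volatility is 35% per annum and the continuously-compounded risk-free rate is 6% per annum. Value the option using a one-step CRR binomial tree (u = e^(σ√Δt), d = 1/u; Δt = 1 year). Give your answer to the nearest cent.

CRR parameters: u = e^(σ√Δt) = e^(0.35·√1) = 1.4191, d = 1/u = 0.7047
Per-period rate: rΔt = 0.06·1 = 0.06, so R = e^0.06 = 1.0618
Risk-neutral probability p = (e^0.06 − 0.7047)/(1.4191 − 0.7047) = 0.3571/0.7144 = 0.4999
Terminal stock prices: S_u = 78.05, S_d = 38.76
Terminal payoffs (S − K): max(10.05, 0) = 10.05, max(-29.24, 0) = 0
Node 0 (S = 55): V_0 = e^(−0.06)·[0.4999·10.0487 + 0.5001·0.0000] = 4.7312

4.73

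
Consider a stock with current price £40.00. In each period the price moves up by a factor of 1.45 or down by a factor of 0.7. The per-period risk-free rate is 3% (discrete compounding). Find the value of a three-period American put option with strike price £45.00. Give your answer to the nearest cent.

£11.70

Risk-neutral probability p = (1 + 0.03 − 0.7)/(1.45 − 0.7) = 0.3300/0.7500 = 0.4400
Terminal stock prices: S_uuu = 121.9, S_uud = 58.87, S_udd = 28.42, S_ddd = 13.72
Terminal payoffs (K − S): max(-76.94, 0) = 0, max(-13.87, 0) = 0, max(16.58, 0) = 16.58, max(31.28, 0) = 31.28
Node uu (S = 84.1): continuation = 1/1.03·[0.4400·0.0000 + 0.5600·0.0000] = 0.0000; exercise value = 0.0000 ≤ continuation, so V_uu = 0.0000
Node ud (S = 40.6): continuation = 1/1.03·[0.4400·0.0000 + 0.5600·16.5800] = 9.0144; exercise value = 4.4000 ≤ continuation, so V_ud = 9.0144
Node dd (S = 19.6): continuation = 1/1.03·[0.4400·16.5800 + 0.5600·31.2800] = 24.0893; exercise value = 25.4000 > continuation, so V_dd = 25.4000 (exercise)
Node u (S = 58): continuation = 1/1.03·[0.4400·0.0000 + 0.5600·9.0144] = 4.9010; exercise value = 0.0000 ≤ continuation, so V_u = 4.9010
Node d (S = 28): continuation = 1/1.03·[0.4400·9.0144 + 0.5600·25.4000] = 17.6605; exercise value = 17.0000 ≤ continuation, so V_d = 17.6605
Node 0 (S = 40): continuation = 1/1.03·[0.4400·4.9010 + 0.5600·17.6605] = 11.6955; exercise value = 5.0000 ≤ continuation, so V_0 = 11.6955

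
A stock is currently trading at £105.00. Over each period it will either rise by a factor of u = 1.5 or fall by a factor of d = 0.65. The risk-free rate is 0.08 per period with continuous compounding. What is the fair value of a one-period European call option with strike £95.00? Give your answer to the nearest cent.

£29.41

Risk-neutral probability p = (e^0.08 − 0.65)/(1.5 − 0.65) = 0.4333/0.8500 = 0.5097
Terminal stock prices: S_u = 157.5, S_d = 68.25
Terminal payoffs (S − K): max(62.5, 0) = 62.5, max(-26.75, 0) = 0
Node 0 (S = 105): V_0 = e^(−0.08)·[0.5097·62.5000 + 0.4903·0.0000] = 29.4099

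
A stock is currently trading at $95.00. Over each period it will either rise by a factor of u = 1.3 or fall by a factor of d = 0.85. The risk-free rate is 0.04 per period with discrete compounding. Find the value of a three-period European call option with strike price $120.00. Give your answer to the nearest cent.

$10.46

Risk-neutral probability p = (1 + 0.04 − 0.85)/(1.3 − 0.85) = 0.1900/0.4500 = 0.4222
Terminal stock prices: S_uuu = 208.7, S_uud = 136.5, S_udd = 89.23, S_ddd = 58.34
Terminal payoffs (S − K): max(88.72, 0) = 88.72, max(16.47, 0) = 16.47, max(-30.77, 0) = 0, max(-61.66, 0) = 0
Node uu (S = 160.6): V_uu = 1/1.04·[0.4222·88.7150 + 0.5778·16.4675] = 45.1654
Node ud (S = 105): V_ud = 1/1.04·[0.4222·16.4675 + 0.5778·0.0000] = 6.6855
Node dd (S = 68.64): V_dd = 1/1.04·[0.4222·0.0000 + 0.5778·0.0000] = 0.0000
Node u (S = 123.5): V_u = 1/1.04·[0.4222·45.1654 + 0.5778·6.6855] = 22.0506
Node d (S = 80.75): V_d = 1/1.04·[0.4222·6.6855 + 0.5778·0.0000] = 2.7142
Node 0 (S = 95): V_0 = 1/1.04·[0.4222·22.0506 + 0.5778·2.7142] = 10.4600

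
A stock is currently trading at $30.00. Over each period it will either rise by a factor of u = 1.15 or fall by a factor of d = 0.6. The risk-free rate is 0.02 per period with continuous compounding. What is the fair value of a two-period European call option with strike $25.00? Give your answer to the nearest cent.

$8.23

Risk-neutral probability p = (e^0.02 − 0.6)/(1.15 − 0.6) = 0.4202/0.5500 = 0.7640
Terminal stock prices: S_uu = 39.67, S_ud = 20.7, S_dd = 10.8
Terminal payoffs (S − K): max(14.67, 0) = 14.67, max(-4.3, 0) = 0, max(-14.2, 0) = 0
Node u (S = 34.5): V_u = e^(−0.02)·[0.7640·14.6750 + 0.2360·0.0000] = 10.9897
Node d (S = 18): V_d = e^(−0.02)·[0.7640·0.0000 + 0.2360·0.0000] = 0.0000
Node 0 (S = 30): V_0 = e^(−0.02)·[0.7640·10.9897 + 0.2360·0.0000] = 8.2299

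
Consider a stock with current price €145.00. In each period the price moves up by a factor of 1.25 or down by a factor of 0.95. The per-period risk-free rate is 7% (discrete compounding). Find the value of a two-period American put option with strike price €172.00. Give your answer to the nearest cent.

Risk-neutral probability p = (1 + 0.07 − 0.95)/(1.25 − 0.95) = 0.1200/0.3000 = 0.4000
Terminal stock prices: S_uu = 226.6, S_ud = 172.2, S_dd = 130.9
Terminal payoffs (K − S): max(-54.56, 0) = 0, max(-0.1875, 0) = 0, max(41.14, 0) = 41.14
Node u (S = 181.2): continuation = 1/1.07·[0.4000·0.0000 + 0.6000·0.0000] = 0.0000; exercise value = 0.0000 ≤ continuation, so V_u = 0.0000
Node d (S = 137.8): continuation = 1/1.07·[0.4000·0.0000 + 0.6000·41.1375] = 23.0678; exercise value = 34.2500 > continuation, so V_d = 34.2500 (exercise)
Node 0 (S = 145): continuation = 1/1.07·[0.4000·0.0000 + 0.6000·34.2500] = 19.2056; exercise value = 27.0000 > continuation, so V_0 = 27.0000 (exercise)

€27.00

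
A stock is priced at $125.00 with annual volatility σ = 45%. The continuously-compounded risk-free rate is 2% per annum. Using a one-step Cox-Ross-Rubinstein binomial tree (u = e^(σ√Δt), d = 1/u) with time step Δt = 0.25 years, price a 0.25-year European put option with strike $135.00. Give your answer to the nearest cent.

$19.08

CRR parameters: u = e^(σ√Δt) = e^(0.45·√0.25) = 1.2523, d = 1/u = 0.7985
Per-period rate: rΔt = 0.02·0.25 = 0.005, so R = e^0.005 = 1.0050
Risk-neutral probability p = (e^0.005 − 0.7985)/(1.2523 − 0.7985) = 0.2065/0.4538 = 0.4550
Terminal stock prices: S_u = 156.5, S_d = 99.81
Terminal payoffs (K − S): max(-21.54, 0) = 0, max(35.19, 0) = 35.19
Node 0 (S = 125): V_0 = e^(−0.005)·[0.4550·0.0000 + 0.5450·35.1855] = 19.0793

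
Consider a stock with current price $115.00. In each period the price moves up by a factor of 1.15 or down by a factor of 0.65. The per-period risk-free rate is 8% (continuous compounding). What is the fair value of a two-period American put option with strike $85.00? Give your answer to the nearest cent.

Risk-neutral probability p = (e^0.08 − 0.65)/(1.15 − 0.65) = 0.4333/0.5000 = 0.8666
Terminal stock prices: S_uu = 152.1, S_ud = 85.96, S_dd = 48.59
Terminal payoffs (K − S): max(-67.09, 0) = 0, max(-0.9625, 0) = 0, max(36.41, 0) = 36.41
Node u (S = 132.2): continuation = e^(−0.08)·[0.8666·0.0000 + 0.1334·0.0000] = 0.0000; exercise value = 0.0000 ≤ continuation, so V_u = 0.0000
Node d (S = 74.75): continuation = e^(−0.08)·[0.8666·0.0000 + 0.1334·36.4125] = 4.4848; exercise value = 10.2500 > continuation, so V_d = 10.2500 (exercise)
Node 0 (S = 115): continuation = e^(−0.08)·[0.8666·0.0000 + 0.1334·10.2500] = 1.2625; exercise value = 0.0000 ≤ continuation, so V_0 = 1.2625

$1.26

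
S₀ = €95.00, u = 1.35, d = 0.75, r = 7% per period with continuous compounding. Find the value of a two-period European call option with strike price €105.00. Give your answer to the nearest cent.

Risk-neutral probability p = (e^0.07 − 0.75)/(1.35 − 0.75) = 0.3225/0.6000 = 0.5375
Terminal stock prices: S_uu = 173.1, S_ud = 96.19, S_dd = 53.44
Terminal payoffs (S − K): max(68.14, 0) = 68.14, max(-8.812, 0) = 0, max(-51.56, 0) = 0
Node u (S = 128.2): V_u = e^(−0.07)·[0.5375·68.1375 + 0.4625·0.0000] = 34.1488
Node d (S = 71.25): V_d = e^(−0.07)·[0.5375·0.0000 + 0.4625·0.0000] = 0.0000
Node 0 (S = 95): V_0 = e^(−0.07)·[0.5375·34.1488 + 0.4625·0.0000] = 17.1145

€17.11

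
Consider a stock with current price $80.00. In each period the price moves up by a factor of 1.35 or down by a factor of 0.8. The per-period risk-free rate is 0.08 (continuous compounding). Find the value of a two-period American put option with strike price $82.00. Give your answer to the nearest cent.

Risk-neutral probability p = (e^0.08 − 0.8)/(1.35 − 0.8) = 0.2833/0.5500 = 0.5151
Terminal stock prices: S_uu = 145.8, S_ud = 86.4, S_dd = 51.2
Terminal payoffs (K − S): max(-63.8, 0) = 0, max(-4.4, 0) = 0, max(30.8, 0) = 30.8
Node u (S = 108): continuation = e^(−0.08)·[0.5151·0.0000 + 0.4849·0.0000] = 0.0000; exercise value = 0.0000 ≤ continuation, so V_u = 0.0000
Node d (S = 64): continuation = e^(−0.08)·[0.5151·0.0000 + 0.4849·30.8000] = 13.7876; exercise value = 18.0000 > continuation, so V_d = 18.0000 (exercise)
Node 0 (S = 80): continuation = e^(−0.08)·[0.5151·0.0000 + 0.4849·18.0000] = 8.0577; exercise value = 2.0000 ≤ continuation, so V_0 = 8.0577

$8.06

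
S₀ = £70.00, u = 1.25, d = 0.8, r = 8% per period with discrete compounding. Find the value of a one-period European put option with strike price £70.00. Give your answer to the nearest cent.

£4.90

Risk-neutral probability p = (1 + 0.08 − 0.8)/(1.25 − 0.8) = 0.2800/0.4500 = 0.6222
Terminal stock prices: S_u = 87.5, S_d = 56
Terminal payoffs (K − S): max(-17.5, 0) = 0, max(14, 0) = 14
Node 0 (S = 70): V_0 = 1/1.08·[0.6222·0.0000 + 0.3778·14.0000] = 4.8971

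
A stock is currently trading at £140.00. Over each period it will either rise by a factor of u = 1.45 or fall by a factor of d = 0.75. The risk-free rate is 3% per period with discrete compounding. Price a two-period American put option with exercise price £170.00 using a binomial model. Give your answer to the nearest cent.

Risk-neutral probability p = (1 + 0.03 − 0.75)/(1.45 − 0.75) = 0.2800/0.7000 = 0.4000
Terminal stock prices: S_uu = 294.4, S_ud = 152.2, S_dd = 78.75
Terminal payoffs (K − S): max(-124.4, 0) = 0, max(17.75, 0) = 17.75, max(91.25, 0) = 91.25
Node u (S = 203): continuation = 1/1.03·[0.4000·0.0000 + 0.6000·17.7500] = 10.3398; exercise value = 0.0000 ≤ continuation, so V_u = 10.3398
Node d (S = 105): continuation = 1/1.03·[0.4000·17.7500 + 0.6000·91.2500] = 60.0485; exercise value = 65.0000 > continuation, so V_d = 65.0000 (exercise)
Node 0 (S = 140): continuation = 1/1.03·[0.4000·10.3398 + 0.6000·65.0000] = 41.8795; exercise value = 30.0000 ≤ continuation, so V_0 = 41.8795

£41.88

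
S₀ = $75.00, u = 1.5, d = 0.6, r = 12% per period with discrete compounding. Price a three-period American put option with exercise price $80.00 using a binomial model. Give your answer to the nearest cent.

$16.09

Risk-neutral probability p = (1 + 0.12 − 0.6)/(1.5 − 0.6) = 0.5200/0.9000 = 0.5778
Terminal stock prices: S_uuu = 253.1, S_uud = 101.2, S_udd = 40.5, S_ddd = 16.2
Terminal payoffs (K − S): max(-173.1, 0) = 0, max(-21.25, 0) = 0, max(39.5, 0) = 39.5, max(63.8, 0) = 63.8
Node uu (S = 168.8): continuation = 1/1.12·[0.5778·0.0000 + 0.4222·0.0000] = 0.0000; exercise value = 0.0000 ≤ continuation, so V_uu = 0.0000
Node ud (S = 67.5): continuation = 1/1.12·[0.5778·0.0000 + 0.4222·39.5000] = 14.8909; exercise value = 12.5000 ≤ continuation, so V_ud = 14.8909
Node dd (S = 27): continuation = 1/1.12·[0.5778·39.5000 + 0.4222·63.8000] = 44.4286; exercise value = 53.0000 > continuation, so V_dd = 53.0000 (exercise)
Node u (S = 112.5): continuation = 1/1.12·[0.5778·0.0000 + 0.4222·14.8909] = 5.6136; exercise value = 0.0000 ≤ continuation, so V_u = 5.6136
Node d (S = 45): continuation = 1/1.12·[0.5778·14.8909 + 0.4222·53.0000] = 27.6620; exercise value = 35.0000 > continuation, so V_d = 35.0000 (exercise)
Node 0 (S = 75): continuation = 1/1.12·[0.5778·5.6136 + 0.4222·35.0000] = 16.0904; exercise value = 5.0000 ≤ continuation, so V_0 = 16.0904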